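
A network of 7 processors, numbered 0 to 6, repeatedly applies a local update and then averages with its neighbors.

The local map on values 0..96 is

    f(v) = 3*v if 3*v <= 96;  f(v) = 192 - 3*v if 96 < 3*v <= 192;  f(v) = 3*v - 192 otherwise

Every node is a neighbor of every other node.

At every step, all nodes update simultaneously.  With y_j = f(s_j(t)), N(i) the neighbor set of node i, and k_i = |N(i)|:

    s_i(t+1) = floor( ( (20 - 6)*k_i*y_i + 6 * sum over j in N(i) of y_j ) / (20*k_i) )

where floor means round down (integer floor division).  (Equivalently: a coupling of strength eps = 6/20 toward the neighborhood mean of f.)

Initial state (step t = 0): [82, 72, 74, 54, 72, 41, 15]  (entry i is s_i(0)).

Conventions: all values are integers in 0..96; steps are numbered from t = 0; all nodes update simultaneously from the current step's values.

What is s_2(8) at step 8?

Answer: s_2(8) = 60

Derivation:
t=0: [82, 72, 74, 54, 72, 41, 15]
t=1: [48, 29, 33, 33, 29, 58, 43]
t=2: [55, 81, 84, 84, 81, 36, 65]
t=3: [34, 49, 55, 55, 49, 71, 18]
t=4: [73, 44, 33, 33, 44, 29, 50]
t=5: [40, 62, 83, 83, 62, 79, 50]
t=6: [61, 18, 51, 51, 18, 43, 41]
t=7: [22, 51, 41, 41, 51, 57, 61]
t=8: [58, 40, 60, 60, 40, 29, 21]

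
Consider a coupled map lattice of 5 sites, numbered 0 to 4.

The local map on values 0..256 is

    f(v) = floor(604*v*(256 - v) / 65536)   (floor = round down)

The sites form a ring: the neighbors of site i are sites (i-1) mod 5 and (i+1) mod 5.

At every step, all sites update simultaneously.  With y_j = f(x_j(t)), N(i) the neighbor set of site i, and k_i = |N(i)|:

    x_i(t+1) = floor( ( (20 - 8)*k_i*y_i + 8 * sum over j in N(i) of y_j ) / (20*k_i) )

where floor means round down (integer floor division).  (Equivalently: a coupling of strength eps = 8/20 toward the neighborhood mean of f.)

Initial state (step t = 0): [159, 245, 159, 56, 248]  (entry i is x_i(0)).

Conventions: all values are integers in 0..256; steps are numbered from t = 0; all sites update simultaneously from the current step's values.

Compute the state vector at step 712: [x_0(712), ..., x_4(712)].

Simulating step by step:
t=0: [159, 245, 159, 56, 248]
t=1: [93, 71, 110, 93, 59]
t=2: [129, 130, 140, 134, 119]
t=3: [150, 149, 149, 149, 150]
t=4: [146, 146, 146, 146, 146]
t=5: [148, 148, 148, 148, 148]
t=6: [147, 147, 147, 147, 147]
t=7: [147, 147, 147, 147, 147]

Answer: [147, 147, 147, 147, 147]
Key observation: The state at step 6, [147, 147, 147, 147, 147], reappears at step 7: the system is in a cycle of period 1 from step 6 on.  Therefore the state at step 712 equals the state at step 6 + ((712 - 6) mod 1) = 6, which is [147, 147, 147, 147, 147].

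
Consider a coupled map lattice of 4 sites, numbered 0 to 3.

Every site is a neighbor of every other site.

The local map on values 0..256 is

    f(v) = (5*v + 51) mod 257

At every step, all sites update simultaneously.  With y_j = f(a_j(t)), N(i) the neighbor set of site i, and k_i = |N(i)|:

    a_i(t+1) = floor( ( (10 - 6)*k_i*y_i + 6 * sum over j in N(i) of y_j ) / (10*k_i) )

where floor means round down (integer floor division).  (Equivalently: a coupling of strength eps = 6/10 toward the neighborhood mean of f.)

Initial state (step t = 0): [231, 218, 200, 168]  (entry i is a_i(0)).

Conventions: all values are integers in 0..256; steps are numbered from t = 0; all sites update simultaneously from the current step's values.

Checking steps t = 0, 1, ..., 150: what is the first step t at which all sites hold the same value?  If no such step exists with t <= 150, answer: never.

Answer: never
Key observation: The state at step 29 reappears at step 30 — the system is in a cycle of period 1 from step 29 on.  No step 0..30 is synchronized, and the cycle repeats forever, so no step up to 150 (or ever) has all sites equal.

Derivation:
t=0: [231, 218, 200, 168]  (not all equal)
t=1: [122, 109, 91, 110]  (not all equal)
t=2: [142, 129, 162, 130]  (not all equal)
t=3: [190, 177, 159, 178]  (not all equal)
t=4: [174, 161, 143, 162]  (not all equal)
t=5: [145, 132, 165, 133]  (not all equal)
t=6: [102, 141, 122, 142]  (not all equal)
t=7: [146, 185, 166, 186]  (not all equal)
t=8: [109, 148, 129, 149]  (not all equal)
t=9: [78, 65, 98, 66]  (not all equal)
t=10: [127, 114, 96, 115]  (not all equal)
t=11: [116, 103, 85, 104]  (not all equal)
t=12: [112, 99, 132, 100]  (not all equal)
t=13: [92, 79, 112, 80]  (not all equal)
t=14: [197, 184, 166, 185]  (not all equal)
t=15: [106, 144, 126, 145]  (not all equal)
t=16: [61, 47, 81, 48]  (not all equal)
t=17: [92, 78, 112, 79]  (not all equal)
t=18: [195, 181, 164, 182]  (not all equal)
t=19: [197, 183, 166, 184]  (not all equal)
t=20: [104, 141, 124, 142]  (not all equal)
t=21: [152, 189, 172, 190]  (not all equal)
t=22: [135, 172, 155, 173]  (not all equal)
t=23: [152, 138, 121, 139]  (not all equal)
t=24: [136, 173, 156, 174]  (not all equal)
t=25: [157, 143, 126, 144]  (not all equal)
t=26: [109, 147, 130, 96]  (not all equal)
t=27: [76, 63, 97, 63]  (not all equal)
t=28: [117, 104, 87, 104]  (not all equal)
t=29: [117, 104, 138, 104]  (not all equal)
t=30: [117, 104, 138, 104]  (not all equal)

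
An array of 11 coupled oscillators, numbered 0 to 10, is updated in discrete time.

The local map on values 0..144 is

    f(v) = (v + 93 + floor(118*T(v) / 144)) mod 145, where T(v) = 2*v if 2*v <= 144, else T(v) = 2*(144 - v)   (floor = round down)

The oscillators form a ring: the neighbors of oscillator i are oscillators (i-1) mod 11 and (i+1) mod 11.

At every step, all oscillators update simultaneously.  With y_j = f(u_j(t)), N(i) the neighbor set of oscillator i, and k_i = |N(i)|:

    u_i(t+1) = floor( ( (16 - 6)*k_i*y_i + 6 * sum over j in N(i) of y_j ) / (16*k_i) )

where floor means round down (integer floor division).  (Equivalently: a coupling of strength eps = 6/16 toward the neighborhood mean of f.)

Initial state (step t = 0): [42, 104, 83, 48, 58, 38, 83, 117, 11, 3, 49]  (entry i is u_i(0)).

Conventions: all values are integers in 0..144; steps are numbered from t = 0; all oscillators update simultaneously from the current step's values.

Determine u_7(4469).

Answer: u_7(4469) = 111
Key observation: The state at step 7, [111, 111, 111, 111, 111, 111, 111, 111, 111, 111, 111], reappears at step 9: the system is in a cycle of period 2 from step 7 on.  Therefore the state at step 4469 equals the state at step 7 + ((4469 - 7) mod 2) = 7, which is [111, 111, 111, 111, 111, 111, 111, 111, 111, 111, 111].

Derivation:
t=0: [42, 104, 83, 48, 58, 38, 83, 117, 11, 3, 49]
t=1: [72, 108, 117, 89, 86, 73, 110, 115, 115, 99, 77]
t=2: [132, 118, 113, 124, 130, 131, 116, 110, 111, 120, 132]
t=3: [100, 106, 109, 104, 100, 101, 108, 112, 111, 106, 100]
t=4: [119, 116, 114, 117, 119, 118, 115, 112, 113, 116, 119]
t=5: [107, 109, 110, 109, 107, 108, 110, 111, 110, 109, 107]
t=6: [114, 114, 113, 114, 114, 114, 113, 113, 113, 114, 114]
t=7: [111, 111, 111, 111, 111, 111, 111, 111, 111, 111, 111]
t=8: [113, 113, 113, 113, 113, 113, 113, 113, 113, 113, 113]
t=9: [111, 111, 111, 111, 111, 111, 111, 111, 111, 111, 111]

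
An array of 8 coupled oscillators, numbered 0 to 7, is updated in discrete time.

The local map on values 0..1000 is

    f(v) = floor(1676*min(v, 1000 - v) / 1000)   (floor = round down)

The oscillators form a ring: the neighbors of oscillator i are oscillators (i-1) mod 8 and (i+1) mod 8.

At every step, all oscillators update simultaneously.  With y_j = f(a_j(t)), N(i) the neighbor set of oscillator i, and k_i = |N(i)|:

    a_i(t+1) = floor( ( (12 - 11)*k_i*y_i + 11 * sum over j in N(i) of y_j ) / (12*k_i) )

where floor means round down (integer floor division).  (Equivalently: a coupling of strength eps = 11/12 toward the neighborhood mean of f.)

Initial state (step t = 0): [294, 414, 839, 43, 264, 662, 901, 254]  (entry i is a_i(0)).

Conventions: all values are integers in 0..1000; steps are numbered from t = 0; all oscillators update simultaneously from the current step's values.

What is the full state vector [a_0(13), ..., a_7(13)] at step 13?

Answer: [416, 726, 431, 751, 436, 756, 421, 732]

Derivation:
t=0: [294, 414, 839, 43, 264, 662, 901, 254]
t=1: [553, 406, 373, 331, 329, 325, 467, 336]
t=2: [632, 686, 617, 585, 549, 656, 572, 748]
t=3: [485, 619, 613, 697, 645, 722, 517, 646]
t=4: [631, 722, 578, 611, 495, 681, 552, 792]
t=5: [424, 646, 570, 758, 612, 768, 466, 656]
t=6: [594, 704, 517, 661, 417, 688, 506, 731]
t=7: [490, 723, 555, 738, 557, 742, 514, 728]
t=8: [489, 756, 475, 718, 461, 749, 474, 787]
t=9: [418, 774, 469, 758, 473, 752, 421, 768]
t=10: [409, 712, 424, 757, 441, 720, 426, 676]
t=11: [526, 679, 466, 698, 463, 704, 523, 686]
t=12: [553, 766, 543, 755, 523, 762, 535, 773]
t=13: [416, 726, 431, 751, 436, 756, 421, 732]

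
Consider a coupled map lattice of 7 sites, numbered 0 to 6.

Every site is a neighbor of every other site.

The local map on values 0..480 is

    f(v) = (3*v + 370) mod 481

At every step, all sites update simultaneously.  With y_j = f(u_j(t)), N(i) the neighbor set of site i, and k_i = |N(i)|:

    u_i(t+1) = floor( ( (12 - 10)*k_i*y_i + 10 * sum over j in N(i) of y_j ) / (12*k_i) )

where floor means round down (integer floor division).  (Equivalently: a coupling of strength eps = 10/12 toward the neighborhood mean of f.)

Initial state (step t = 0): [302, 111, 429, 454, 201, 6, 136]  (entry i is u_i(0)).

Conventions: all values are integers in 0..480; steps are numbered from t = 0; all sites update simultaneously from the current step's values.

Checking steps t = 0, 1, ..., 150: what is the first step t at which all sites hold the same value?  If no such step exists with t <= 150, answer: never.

Answer: 3
Key observation: Synchronization is absorbing here: once all sites are equal they stay equal, and step 3 is the first all-equal step.

Derivation:
t=0: [302, 111, 429, 454, 201, 6, 136]  (not all equal)
t=1: [249, 247, 246, 249, 241, 251, 249]  (not all equal)
t=2: [150, 150, 150, 150, 149, 150, 150]  (not all equal)
t=3: [338, 338, 338, 338, 338, 338, 338]  (all equal)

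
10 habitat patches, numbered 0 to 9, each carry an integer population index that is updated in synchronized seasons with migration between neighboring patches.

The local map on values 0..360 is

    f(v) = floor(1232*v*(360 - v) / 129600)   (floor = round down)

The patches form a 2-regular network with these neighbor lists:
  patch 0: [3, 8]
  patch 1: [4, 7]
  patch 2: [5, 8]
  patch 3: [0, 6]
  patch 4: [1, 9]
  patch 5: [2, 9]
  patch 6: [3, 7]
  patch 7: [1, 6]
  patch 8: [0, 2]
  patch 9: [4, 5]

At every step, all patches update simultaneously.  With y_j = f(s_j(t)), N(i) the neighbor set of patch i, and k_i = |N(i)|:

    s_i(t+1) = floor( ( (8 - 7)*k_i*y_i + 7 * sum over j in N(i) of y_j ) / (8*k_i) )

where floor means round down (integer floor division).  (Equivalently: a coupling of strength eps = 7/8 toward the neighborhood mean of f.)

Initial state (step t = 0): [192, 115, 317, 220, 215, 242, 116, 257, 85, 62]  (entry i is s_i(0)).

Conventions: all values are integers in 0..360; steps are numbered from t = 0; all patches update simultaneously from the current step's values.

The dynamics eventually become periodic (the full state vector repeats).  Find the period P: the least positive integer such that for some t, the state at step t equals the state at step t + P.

Answer: 2
Key observation: The state at step 15, [262, 280, 186, 290, 243, 177, 305, 300, 218, 203], reappears at step 17 — and no state repeats earlier — so the cycle the system enters has period 2.

Derivation:
t=0: [192, 115, 317, 220, 215, 242, 116, 257, 85, 62]
t=1: [263, 272, 231, 288, 230, 166, 271, 265, 218, 269]
t=2: [245, 257, 297, 230, 236, 263, 219, 229, 266, 287]
t=3: [261, 277, 231, 280, 231, 194, 285, 273, 223, 252]
t=4: [250, 249, 296, 222, 243, 274, 216, 212, 267, 289]
t=5: [263, 281, 223, 279, 233, 192, 294, 280, 222, 240]
t=6: [251, 242, 297, 213, 246, 284, 209, 199, 269, 290]
t=7: [263, 283, 213, 282, 235, 187, 300, 287, 220, 230]
t=8: [249, 235, 299, 206, 249, 292, 199, 190, 272, 291]
t=9: [263, 283, 203, 285, 237, 182, 304, 293, 218, 220]
t=10: [247, 228, 300, 201, 252, 298, 190, 184, 274, 292]
t=11: [263, 282, 195, 288, 239, 178, 305, 297, 218, 212]
t=12: [245, 223, 301, 200, 256, 302, 183, 183, 276, 291]
t=13: [262, 281, 189, 289, 241, 177, 305, 299, 217, 207]
t=14: [244, 221, 301, 200, 258, 304, 180, 183, 277, 290]
t=15: [262, 280, 186, 290, 243, 177, 305, 300, 218, 203]
t=16: [243, 219, 301, 200, 258, 304, 178, 183, 277, 290]
t=17: [262, 280, 186, 290, 243, 177, 305, 300, 218, 203]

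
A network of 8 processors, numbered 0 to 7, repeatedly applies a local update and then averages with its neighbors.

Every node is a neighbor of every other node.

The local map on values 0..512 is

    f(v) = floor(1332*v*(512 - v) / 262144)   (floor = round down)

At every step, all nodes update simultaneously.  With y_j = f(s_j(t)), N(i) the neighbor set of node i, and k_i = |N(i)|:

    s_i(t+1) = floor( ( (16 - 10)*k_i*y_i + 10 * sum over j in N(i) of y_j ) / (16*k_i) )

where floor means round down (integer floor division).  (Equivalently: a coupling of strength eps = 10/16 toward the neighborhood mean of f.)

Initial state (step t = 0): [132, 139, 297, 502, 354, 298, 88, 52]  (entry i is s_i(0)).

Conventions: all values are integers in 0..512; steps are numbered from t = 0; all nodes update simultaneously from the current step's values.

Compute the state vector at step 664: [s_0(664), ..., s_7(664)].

Answer: [315, 315, 315, 315, 315, 315, 315, 315]
Key observation: The state at step 6, [315, 315, 315, 315, 315, 315, 315, 315], reappears at step 7: the system is in a cycle of period 1 from step 6 on.  Therefore the state at step 664 equals the state at step 6 + ((664 - 6) mod 1) = 6, which is [315, 315, 315, 315, 315, 315, 315, 315].

Derivation:
t=0: [132, 139, 297, 502, 354, 298, 88, 52]
t=1: [231, 234, 251, 166, 240, 251, 213, 193]
t=2: [324, 324, 325, 313, 324, 325, 322, 319]
t=3: [309, 309, 309, 311, 309, 309, 310, 310]
t=4: [317, 317, 317, 317, 317, 317, 317, 317]
t=5: [314, 314, 314, 314, 314, 314, 314, 314]
t=6: [315, 315, 315, 315, 315, 315, 315, 315]
t=7: [315, 315, 315, 315, 315, 315, 315, 315]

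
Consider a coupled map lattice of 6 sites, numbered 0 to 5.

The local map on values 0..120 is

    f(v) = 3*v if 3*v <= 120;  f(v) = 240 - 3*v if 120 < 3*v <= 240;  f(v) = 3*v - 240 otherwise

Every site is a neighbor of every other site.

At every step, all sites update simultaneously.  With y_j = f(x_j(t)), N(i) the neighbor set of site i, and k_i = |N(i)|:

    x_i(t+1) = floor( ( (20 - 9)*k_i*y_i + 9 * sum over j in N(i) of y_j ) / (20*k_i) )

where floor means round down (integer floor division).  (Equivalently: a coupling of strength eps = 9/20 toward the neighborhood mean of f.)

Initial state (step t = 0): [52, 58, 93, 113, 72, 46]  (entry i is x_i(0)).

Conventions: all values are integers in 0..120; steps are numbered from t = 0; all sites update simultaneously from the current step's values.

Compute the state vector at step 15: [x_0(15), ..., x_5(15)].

Answer: [38, 38, 26, 26, 27, 41]

Derivation:
t=0: [52, 58, 93, 113, 72, 46]
t=1: [75, 67, 55, 82, 48, 84]
t=2: [28, 39, 56, 24, 66, 27]
t=3: [80, 95, 75, 75, 61, 79]
t=4: [12, 32, 19, 19, 38, 13]
t=5: [52, 80, 62, 62, 88, 53]
t=6: [65, 26, 51, 51, 37, 63]
t=7: [62, 77, 81, 81, 92, 64]
t=8: [38, 17, 15, 15, 30, 35]
t=9: [92, 63, 61, 61, 81, 88]
t=10: [37, 43, 46, 46, 21, 31]
t=11: [103, 103, 99, 99, 81, 95]
t=12: [58, 58, 53, 53, 28, 47]
t=13: [73, 73, 80, 80, 81, 88]
t=14: [15, 15, 6, 6, 7, 17]
t=15: [38, 38, 26, 26, 27, 41]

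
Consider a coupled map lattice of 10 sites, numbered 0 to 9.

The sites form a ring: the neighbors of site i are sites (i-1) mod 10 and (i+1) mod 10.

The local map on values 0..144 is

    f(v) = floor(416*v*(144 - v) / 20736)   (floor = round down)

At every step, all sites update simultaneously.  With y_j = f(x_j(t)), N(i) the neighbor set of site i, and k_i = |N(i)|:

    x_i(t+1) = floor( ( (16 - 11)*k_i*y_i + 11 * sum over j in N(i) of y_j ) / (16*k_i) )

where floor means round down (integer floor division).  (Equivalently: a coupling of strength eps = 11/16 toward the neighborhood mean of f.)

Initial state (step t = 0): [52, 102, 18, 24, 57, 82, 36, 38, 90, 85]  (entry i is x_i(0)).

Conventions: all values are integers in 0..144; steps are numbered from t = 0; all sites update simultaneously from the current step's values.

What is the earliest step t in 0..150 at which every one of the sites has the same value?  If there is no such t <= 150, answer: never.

Answer: 10
Key observation: Synchronization is absorbing here: once all sites are equal they stay equal, and step 10 is the first all-equal step.

Derivation:
t=0: [52, 102, 18, 24, 57, 82, 36, 38, 90, 85]  (not all equal)
t=1: [93, 74, 62, 67, 85, 92, 86, 85, 92, 97]  (not all equal)
t=2: [96, 99, 102, 101, 99, 98, 98, 98, 95, 93]  (not all equal)
t=3: [92, 88, 87, 87, 88, 89, 90, 91, 92, 93]  (not all equal)
t=4: [96, 97, 98, 98, 98, 97, 97, 96, 95, 95]  (not all equal)
t=5: [92, 91, 90, 90, 90, 90, 91, 92, 92, 92]  (not all equal)
t=6: [95, 96, 96, 97, 97, 96, 96, 95, 95, 95]  (not all equal)
t=7: [92, 92, 91, 91, 91, 91, 92, 92, 93, 93]  (not all equal)
t=8: [95, 95, 95, 96, 96, 95, 95, 95, 95, 95]  (not all equal)
t=9: [93, 93, 92, 92, 92, 92, 93, 93, 93, 93]  (not all equal)
t=10: [95, 95, 95, 95, 95, 95, 95, 95, 95, 95]  (all equal)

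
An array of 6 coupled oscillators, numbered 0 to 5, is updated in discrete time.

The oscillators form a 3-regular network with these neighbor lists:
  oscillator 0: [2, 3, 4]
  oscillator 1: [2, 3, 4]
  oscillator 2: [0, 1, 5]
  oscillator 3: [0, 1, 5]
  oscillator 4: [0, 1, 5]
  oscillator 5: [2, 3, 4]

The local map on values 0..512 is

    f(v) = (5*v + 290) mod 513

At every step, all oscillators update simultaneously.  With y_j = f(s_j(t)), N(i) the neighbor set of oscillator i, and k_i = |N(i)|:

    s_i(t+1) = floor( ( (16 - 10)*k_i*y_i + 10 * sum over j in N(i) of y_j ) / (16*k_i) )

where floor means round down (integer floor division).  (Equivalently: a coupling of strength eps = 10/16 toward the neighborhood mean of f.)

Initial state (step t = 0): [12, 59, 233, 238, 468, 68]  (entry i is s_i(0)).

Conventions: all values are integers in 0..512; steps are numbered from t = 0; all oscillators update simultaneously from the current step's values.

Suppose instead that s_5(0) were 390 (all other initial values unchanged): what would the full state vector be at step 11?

Simulating step by step:
t=0: [12, 59, 233, 238, 468, 390]
t=1: [328, 224, 287, 297, 151, 268]
t=2: [238, 235, 250, 268, 187, 126]
t=3: [230, 225, 271, 304, 345, 213]
t=4: [332, 323, 275, 337, 414, 301]
t=5: [335, 318, 262, 378, 330, 277]
t=6: [282, 250, 211, 236, 338, 173]
t=7: [311, 251, 180, 227, 226, 299]
t=8: [314, 201, 177, 265, 264, 291]
t=9: [182, 162, 221, 194, 192, 138]
t=10: [237, 200, 287, 236, 232, 347]
t=11: [387, 318, 319, 416, 408, 401]

Answer: [387, 318, 319, 416, 408, 401]
Key observation: This trace re-runs the system from the modified initial state.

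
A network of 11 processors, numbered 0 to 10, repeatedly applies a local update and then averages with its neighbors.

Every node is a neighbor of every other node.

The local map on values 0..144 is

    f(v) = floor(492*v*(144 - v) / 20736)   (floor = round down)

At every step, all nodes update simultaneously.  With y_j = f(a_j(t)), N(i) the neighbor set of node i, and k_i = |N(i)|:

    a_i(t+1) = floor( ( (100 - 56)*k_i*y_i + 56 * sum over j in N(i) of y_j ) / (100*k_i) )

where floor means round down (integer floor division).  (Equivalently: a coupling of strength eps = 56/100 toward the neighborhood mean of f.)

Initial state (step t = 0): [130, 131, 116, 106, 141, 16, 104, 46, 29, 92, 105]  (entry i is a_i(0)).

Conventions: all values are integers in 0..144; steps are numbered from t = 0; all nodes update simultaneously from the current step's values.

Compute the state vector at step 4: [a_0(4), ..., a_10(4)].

Answer: [122, 122, 122, 122, 122, 122, 122, 122, 122, 122, 122]

Derivation:
t=0: [130, 131, 116, 106, 141, 16, 104, 46, 29, 92, 105]
t=1: [61, 60, 74, 81, 48, 63, 82, 85, 75, 88, 82]
t=2: [119, 118, 120, 119, 115, 119, 119, 118, 120, 117, 119]
t=3: [70, 71, 69, 70, 74, 70, 70, 71, 69, 72, 70]
t=4: [122, 122, 122, 122, 122, 122, 122, 122, 122, 122, 122]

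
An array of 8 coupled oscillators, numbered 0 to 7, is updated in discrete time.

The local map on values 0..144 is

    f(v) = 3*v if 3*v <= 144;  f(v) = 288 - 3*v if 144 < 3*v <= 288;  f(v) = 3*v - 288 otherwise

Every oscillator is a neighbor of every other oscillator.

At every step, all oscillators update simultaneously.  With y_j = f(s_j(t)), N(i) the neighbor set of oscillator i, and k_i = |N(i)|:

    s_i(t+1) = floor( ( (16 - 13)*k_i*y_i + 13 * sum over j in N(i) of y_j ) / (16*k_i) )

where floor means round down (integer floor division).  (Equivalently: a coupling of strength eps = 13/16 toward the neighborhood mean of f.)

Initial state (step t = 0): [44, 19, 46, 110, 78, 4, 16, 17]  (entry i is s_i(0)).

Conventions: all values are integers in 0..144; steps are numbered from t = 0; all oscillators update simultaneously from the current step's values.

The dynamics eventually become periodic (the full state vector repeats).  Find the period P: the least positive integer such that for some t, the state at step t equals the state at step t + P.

Simulating step by step:
t=0: [44, 19, 46, 110, 78, 4, 16, 17]
t=1: [71, 66, 71, 64, 65, 62, 65, 65]
t=2: [88, 89, 88, 90, 89, 90, 89, 89]
t=3: [21, 21, 21, 20, 21, 20, 21, 21]
t=4: [62, 62, 62, 62, 62, 62, 62, 62]
t=5: [102, 102, 102, 102, 102, 102, 102, 102]
t=6: [18, 18, 18, 18, 18, 18, 18, 18]
t=7: [54, 54, 54, 54, 54, 54, 54, 54]
t=8: [126, 126, 126, 126, 126, 126, 126, 126]
t=9: [90, 90, 90, 90, 90, 90, 90, 90]
t=10: [18, 18, 18, 18, 18, 18, 18, 18]

Answer: 4
Key observation: The state at step 6, [18, 18, 18, 18, 18, 18, 18, 18], reappears at step 10 — and no state repeats earlier — so the cycle the system enters has period 4.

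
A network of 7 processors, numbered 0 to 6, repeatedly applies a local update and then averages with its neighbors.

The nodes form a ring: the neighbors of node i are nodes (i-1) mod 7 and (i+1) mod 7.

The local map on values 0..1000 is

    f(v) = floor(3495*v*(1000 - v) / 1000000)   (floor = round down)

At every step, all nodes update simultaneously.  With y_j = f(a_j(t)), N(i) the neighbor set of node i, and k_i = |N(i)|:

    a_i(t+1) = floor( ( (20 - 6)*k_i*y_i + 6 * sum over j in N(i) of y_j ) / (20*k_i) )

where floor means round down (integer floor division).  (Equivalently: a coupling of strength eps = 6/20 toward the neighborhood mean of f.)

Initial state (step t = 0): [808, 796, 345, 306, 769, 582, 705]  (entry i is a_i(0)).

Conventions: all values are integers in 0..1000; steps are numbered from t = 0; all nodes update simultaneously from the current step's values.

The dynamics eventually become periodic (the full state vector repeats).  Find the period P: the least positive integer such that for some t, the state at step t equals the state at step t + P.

Simulating step by step:
t=0: [808, 796, 345, 306, 769, 582, 705]
t=1: [573, 596, 748, 730, 672, 796, 717]
t=2: [831, 815, 689, 695, 727, 618, 709]
t=3: [530, 553, 713, 734, 719, 789, 701]
t=4: [848, 841, 732, 690, 683, 622, 730]
t=5: [488, 497, 661, 739, 764, 791, 672]
t=6: [857, 859, 780, 683, 628, 613, 756]
t=7: [459, 450, 596, 741, 808, 799, 639]
t=8: [857, 861, 818, 676, 564, 594, 778]
t=9: [452, 434, 541, 742, 842, 808, 612]
t=10: [858, 860, 835, 667, 506, 573, 791]
t=11: [447, 429, 516, 746, 855, 816, 595]
t=12: [858, 859, 838, 659, 481, 558, 797]
t=13: [445, 430, 513, 751, 857, 818, 588]
t=14: [859, 859, 837, 652, 475, 555, 799]
t=15: [443, 430, 515, 757, 858, 818, 585]
t=16: [859, 859, 835, 643, 471, 554, 800]
t=17: [443, 431, 520, 764, 858, 818, 584]
t=18: [859, 860, 833, 635, 470, 555, 801]
t=19: [442, 430, 524, 770, 859, 818, 582]
t=20: [858, 859, 830, 626, 466, 554, 802]
t=21: [444, 433, 531, 776, 860, 817, 581]
t=22: [859, 860, 828, 618, 463, 555, 802]
t=23: [442, 432, 534, 782, 860, 817, 580]
t=24: [858, 859, 826, 609, 461, 556, 803]
t=25: [443, 435, 539, 787, 861, 816, 579]
t=26: [859, 860, 824, 602, 458, 557, 803]
t=27: [441, 433, 542, 791, 861, 816, 579]
t=28: [859, 859, 822, 596, 457, 557, 803]
t=29: [442, 436, 547, 795, 862, 816, 579]
t=30: [859, 860, 820, 590, 454, 556, 803]
t=31: [441, 434, 550, 798, 862, 816, 579]
t=32: [859, 859, 818, 586, 453, 556, 803]
t=33: [442, 437, 554, 800, 862, 816, 579]
t=34: [859, 859, 816, 583, 452, 556, 803]
t=35: [442, 438, 557, 802, 862, 815, 579]
t=36: [859, 860, 815, 579, 452, 558, 803]
t=37: [441, 436, 558, 804, 862, 815, 579]
t=38: [859, 859, 814, 576, 451, 558, 803]
t=39: [442, 438, 561, 806, 862, 815, 579]
t=40: [859, 860, 812, 573, 451, 558, 803]
t=41: [441, 437, 564, 808, 862, 815, 579]
t=42: [859, 859, 811, 570, 450, 558, 803]
t=43: [442, 439, 566, 809, 863, 815, 579]
t=44: [859, 859, 810, 568, 449, 557, 803]
t=45: [442, 440, 567, 810, 862, 815, 579]
t=46: [859, 860, 810, 566, 449, 558, 803]
t=47: [441, 438, 567, 810, 862, 815, 579]
t=48: [859, 859, 810, 566, 449, 558, 803]
t=49: [442, 440, 568, 810, 862, 815, 579]
t=50: [859, 860, 809, 566, 449, 558, 803]
t=51: [441, 438, 569, 811, 862, 815, 579]
t=52: [859, 859, 809, 565, 449, 558, 803]
t=53: [442, 440, 570, 811, 862, 815, 579]
t=54: [859, 860, 808, 565, 449, 558, 803]
t=55: [441, 438, 571, 811, 862, 815, 579]
t=56: [859, 859, 808, 565, 449, 558, 803]
t=57: [442, 440, 571, 811, 862, 815, 579]
t=58: [859, 860, 808, 565, 449, 558, 803]

Answer: 4
Key observation: The state at step 54, [859, 860, 808, 565, 449, 558, 803], reappears at step 58 — and no state repeats earlier — so the cycle the system enters has period 4.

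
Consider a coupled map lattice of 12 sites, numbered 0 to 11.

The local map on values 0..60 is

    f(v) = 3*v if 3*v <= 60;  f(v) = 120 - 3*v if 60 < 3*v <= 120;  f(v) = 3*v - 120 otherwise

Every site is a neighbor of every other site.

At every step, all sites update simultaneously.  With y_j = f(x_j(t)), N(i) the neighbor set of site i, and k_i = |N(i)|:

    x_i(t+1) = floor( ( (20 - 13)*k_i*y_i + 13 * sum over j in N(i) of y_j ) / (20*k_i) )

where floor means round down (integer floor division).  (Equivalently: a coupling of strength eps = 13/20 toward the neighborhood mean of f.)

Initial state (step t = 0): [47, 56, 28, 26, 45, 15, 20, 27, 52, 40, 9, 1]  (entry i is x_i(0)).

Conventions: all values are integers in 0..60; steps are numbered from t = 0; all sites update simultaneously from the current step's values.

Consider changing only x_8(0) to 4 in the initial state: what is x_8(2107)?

Simulating step by step:
t=0: [47, 56, 28, 26, 45, 15, 20, 27, 4, 40, 9, 1]
t=1: [26, 34, 31, 32, 24, 33, 38, 31, 24, 20, 28, 21]
t=2: [36, 29, 32, 31, 38, 30, 26, 32, 38, 41, 34, 41]
t=3: [16, 23, 20, 21, 15, 22, 25, 20, 15, 14, 18, 14]
t=4: [49, 50, 53, 52, 48, 51, 48, 53, 48, 47, 51, 47]
t=5: [28, 29, 32, 31, 27, 30, 27, 32, 27, 26, 30, 26]
t=6: [34, 33, 30, 31, 35, 32, 35, 30, 35, 36, 32, 36]
t=7: [19, 20, 23, 22, 18, 21, 18, 23, 18, 17, 21, 17]
t=8: [55, 55, 53, 54, 54, 55, 54, 53, 54, 53, 55, 53]
t=9: [42, 42, 41, 42, 42, 42, 42, 41, 42, 41, 42, 41]
t=10: [5, 5, 4, 5, 5, 5, 5, 4, 5, 4, 5, 4]
t=11: [14, 14, 13, 14, 14, 14, 14, 13, 14, 13, 14, 13]
t=12: [41, 41, 40, 41, 41, 41, 41, 40, 41, 40, 41, 40]
t=13: [2, 2, 1, 2, 2, 2, 2, 1, 2, 1, 2, 1]
t=14: [5, 5, 4, 5, 5, 5, 5, 4, 5, 4, 5, 4]

Answer: x_8(2107) = 14
Key observation: The state at step 10, [5, 5, 4, 5, 5, 5, 5, 4, 5, 4, 5, 4], reappears at step 14: the system is in a cycle of period 4 from step 10 on.  Therefore the state at step 2107 equals the state at step 10 + ((2107 - 10) mod 4) = 11, which is [14, 14, 13, 14, 14, 14, 14, 13, 14, 13, 14, 13].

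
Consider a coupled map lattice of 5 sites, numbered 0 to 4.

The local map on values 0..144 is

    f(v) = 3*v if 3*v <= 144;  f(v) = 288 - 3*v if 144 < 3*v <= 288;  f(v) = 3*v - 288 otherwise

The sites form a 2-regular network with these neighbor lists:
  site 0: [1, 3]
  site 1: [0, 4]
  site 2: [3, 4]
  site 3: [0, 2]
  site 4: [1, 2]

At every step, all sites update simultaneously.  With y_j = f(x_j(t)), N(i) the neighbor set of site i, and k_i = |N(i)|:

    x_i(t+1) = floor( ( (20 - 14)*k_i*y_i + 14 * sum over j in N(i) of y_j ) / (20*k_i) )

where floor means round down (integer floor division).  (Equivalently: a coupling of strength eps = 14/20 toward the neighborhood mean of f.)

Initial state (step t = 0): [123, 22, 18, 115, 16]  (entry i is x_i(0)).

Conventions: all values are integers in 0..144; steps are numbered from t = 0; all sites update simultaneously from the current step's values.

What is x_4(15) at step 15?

Simulating step by step:
t=0: [123, 22, 18, 115, 16]
t=1: [67, 64, 52, 64, 56]
t=2: [93, 101, 115, 105, 115]
t=3: [17, 27, 46, 31, 42]
t=4: [76, 86, 118, 94, 114]
t=5: [30, 48, 40, 45, 49]
t=6: [124, 124, 132, 114, 134]
t=7: [73, 94, 91, 83, 101]
t=8: [36, 31, 23, 41, 11]
t=9: [108, 77, 75, 98, 66]
t=10: [32, 61, 52, 36, 69]
t=11: [103, 93, 105, 112, 107]
t=12: [26, 21, 36, 31, 22]
t=13: [78, 69, 88, 93, 79]
t=14: [47, 61, 28, 30, 52]
t=15: [110, 127, 102, 105, 105]

Answer: x_4(15) = 105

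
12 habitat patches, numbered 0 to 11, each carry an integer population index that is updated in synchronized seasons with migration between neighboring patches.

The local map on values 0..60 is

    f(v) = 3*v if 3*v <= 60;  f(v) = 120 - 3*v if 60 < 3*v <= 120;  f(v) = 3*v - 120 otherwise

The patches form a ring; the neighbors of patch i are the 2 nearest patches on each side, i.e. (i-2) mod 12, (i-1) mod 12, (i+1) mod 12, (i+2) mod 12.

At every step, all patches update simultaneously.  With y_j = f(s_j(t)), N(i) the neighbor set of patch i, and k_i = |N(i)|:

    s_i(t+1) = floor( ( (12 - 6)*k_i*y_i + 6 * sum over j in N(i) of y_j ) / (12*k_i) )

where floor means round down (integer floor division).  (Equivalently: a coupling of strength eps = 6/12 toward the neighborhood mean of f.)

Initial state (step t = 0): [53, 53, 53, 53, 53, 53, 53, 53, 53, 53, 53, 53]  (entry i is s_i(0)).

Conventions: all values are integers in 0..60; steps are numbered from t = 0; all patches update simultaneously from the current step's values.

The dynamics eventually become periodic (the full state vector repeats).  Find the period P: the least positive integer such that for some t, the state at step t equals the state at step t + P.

Answer: 4
Key observation: The state at step 1, [39, 39, 39, 39, 39, 39, 39, 39, 39, 39, 39, 39], reappears at step 5 — and no state repeats earlier — so the cycle the system enters has period 4.

Derivation:
t=0: [53, 53, 53, 53, 53, 53, 53, 53, 53, 53, 53, 53]
t=1: [39, 39, 39, 39, 39, 39, 39, 39, 39, 39, 39, 39]
t=2: [3, 3, 3, 3, 3, 3, 3, 3, 3, 3, 3, 3]
t=3: [9, 9, 9, 9, 9, 9, 9, 9, 9, 9, 9, 9]
t=4: [27, 27, 27, 27, 27, 27, 27, 27, 27, 27, 27, 27]
t=5: [39, 39, 39, 39, 39, 39, 39, 39, 39, 39, 39, 39]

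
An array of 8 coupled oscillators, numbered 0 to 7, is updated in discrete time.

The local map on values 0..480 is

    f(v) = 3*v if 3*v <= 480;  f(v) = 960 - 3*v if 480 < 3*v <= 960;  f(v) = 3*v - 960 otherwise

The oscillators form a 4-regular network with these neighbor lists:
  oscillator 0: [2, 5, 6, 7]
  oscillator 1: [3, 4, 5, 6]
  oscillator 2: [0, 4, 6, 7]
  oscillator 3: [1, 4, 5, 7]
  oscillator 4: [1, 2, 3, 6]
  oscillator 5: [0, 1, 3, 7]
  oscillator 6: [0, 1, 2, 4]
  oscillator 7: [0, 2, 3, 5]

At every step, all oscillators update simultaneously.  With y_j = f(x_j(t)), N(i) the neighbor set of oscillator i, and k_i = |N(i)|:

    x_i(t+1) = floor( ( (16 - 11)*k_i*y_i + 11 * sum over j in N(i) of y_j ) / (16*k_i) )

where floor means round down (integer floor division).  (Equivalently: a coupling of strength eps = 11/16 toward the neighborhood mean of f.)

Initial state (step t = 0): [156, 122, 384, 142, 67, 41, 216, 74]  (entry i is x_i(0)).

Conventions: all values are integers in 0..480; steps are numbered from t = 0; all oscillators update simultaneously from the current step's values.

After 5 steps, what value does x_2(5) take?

Simulating step by step:
t=0: [156, 122, 384, 142, 67, 41, 216, 74]
t=1: [292, 296, 266, 289, 285, 293, 308, 277]
t=2: [96, 76, 111, 95, 95, 90, 83, 112]
t=3: [294, 258, 303, 281, 277, 279, 272, 307]
t=4: [85, 146, 82, 118, 125, 110, 121, 75]
t=5: [279, 381, 286, 345, 357, 321, 339, 273]

Answer: x_2(5) = 286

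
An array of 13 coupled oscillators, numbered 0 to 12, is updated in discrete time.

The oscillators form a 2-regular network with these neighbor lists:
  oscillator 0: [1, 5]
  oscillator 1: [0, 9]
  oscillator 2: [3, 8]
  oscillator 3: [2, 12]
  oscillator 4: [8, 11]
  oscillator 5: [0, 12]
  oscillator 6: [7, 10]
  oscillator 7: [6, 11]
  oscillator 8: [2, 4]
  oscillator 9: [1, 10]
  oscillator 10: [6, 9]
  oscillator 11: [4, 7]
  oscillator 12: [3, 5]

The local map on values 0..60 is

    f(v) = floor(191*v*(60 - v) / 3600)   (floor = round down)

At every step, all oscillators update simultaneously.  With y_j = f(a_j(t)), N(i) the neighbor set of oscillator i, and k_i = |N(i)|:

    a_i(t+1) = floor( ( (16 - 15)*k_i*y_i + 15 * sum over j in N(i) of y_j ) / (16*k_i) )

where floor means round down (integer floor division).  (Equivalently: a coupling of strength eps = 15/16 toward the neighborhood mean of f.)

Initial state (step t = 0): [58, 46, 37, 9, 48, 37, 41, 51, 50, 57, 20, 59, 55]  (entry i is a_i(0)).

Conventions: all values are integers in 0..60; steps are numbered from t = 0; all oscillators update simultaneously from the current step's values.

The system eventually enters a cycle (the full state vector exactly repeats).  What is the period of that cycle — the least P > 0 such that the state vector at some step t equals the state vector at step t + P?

Answer: 2
Key observation: The state at step 18, [46, 46, 46, 46, 46, 46, 46, 46, 46, 46, 46, 46, 46], reappears at step 20 — and no state repeats earlier — so the cycle the system enters has period 2.

Derivation:
t=0: [58, 46, 37, 9, 48, 37, 41, 51, 50, 57, 20, 59, 55]
t=1: [37, 9, 26, 29, 15, 12, 33, 22, 36, 36, 26, 25, 33]
t=2: [28, 43, 46, 46, 44, 45, 45, 46, 40, 35, 46, 39, 39]
t=3: [37, 45, 37, 38, 42, 44, 34, 38, 35, 36, 40, 35, 35]
t=4: [36, 44, 45, 45, 45, 44, 43, 45, 42, 38, 45, 42, 40]
t=5: [37, 44, 37, 38, 39, 43, 35, 38, 35, 36, 40, 35, 36]
t=6: [37, 44, 45, 44, 45, 44, 43, 45, 44, 39, 45, 43, 41]
t=7: [37, 43, 36, 37, 37, 42, 35, 37, 35, 36, 40, 35, 37]
t=8: [39, 44, 45, 45, 45, 44, 43, 45, 45, 40, 45, 45, 42]
t=9: [37, 42, 35, 37, 35, 41, 35, 36, 35, 36, 39, 35, 36]
t=10: [40, 44, 45, 45, 46, 44, 44, 45, 46, 41, 45, 45, 43]
t=11: [37, 41, 34, 36, 34, 39, 35, 35, 34, 36, 38, 34, 36]
t=12: [42, 44, 45, 45, 46, 44, 45, 46, 46, 42, 45, 46, 44]
t=13: [37, 39, 34, 35, 34, 38, 34, 34, 34, 36, 37, 34, 36]
t=14: [43, 44, 46, 45, 46, 44, 45, 46, 46, 44, 45, 46, 45]
t=15: [37, 37, 34, 34, 34, 36, 34, 34, 34, 36, 35, 34, 35]
t=16: [45, 45, 46, 46, 46, 45, 46, 46, 46, 45, 45, 46, 45]
t=17: [35, 35, 34, 34, 34, 35, 34, 34, 34, 35, 34, 34, 34]
t=18: [46, 46, 46, 46, 46, 46, 46, 46, 46, 46, 46, 46, 46]
t=19: [34, 34, 34, 34, 34, 34, 34, 34, 34, 34, 34, 34, 34]
t=20: [46, 46, 46, 46, 46, 46, 46, 46, 46, 46, 46, 46, 46]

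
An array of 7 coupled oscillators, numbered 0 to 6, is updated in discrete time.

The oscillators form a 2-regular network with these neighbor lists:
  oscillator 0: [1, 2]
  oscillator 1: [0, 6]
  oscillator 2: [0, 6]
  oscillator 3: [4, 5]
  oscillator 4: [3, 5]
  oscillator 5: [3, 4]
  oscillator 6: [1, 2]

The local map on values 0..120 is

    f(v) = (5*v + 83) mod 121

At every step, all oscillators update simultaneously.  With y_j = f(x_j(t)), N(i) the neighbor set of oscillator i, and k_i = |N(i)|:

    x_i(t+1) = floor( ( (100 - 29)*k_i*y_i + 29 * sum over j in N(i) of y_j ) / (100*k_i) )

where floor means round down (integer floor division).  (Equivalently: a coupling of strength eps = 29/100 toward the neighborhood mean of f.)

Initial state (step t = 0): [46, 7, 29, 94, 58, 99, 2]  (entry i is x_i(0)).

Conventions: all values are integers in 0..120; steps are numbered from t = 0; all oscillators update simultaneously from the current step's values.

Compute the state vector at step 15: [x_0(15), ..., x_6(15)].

Simulating step by step:
t=0: [46, 7, 29, 94, 58, 99, 2]
t=1: [83, 107, 99, 64, 30, 78, 98]
t=2: [25, 24, 81, 60, 101, 100, 78]
t=3: [74, 86, 31, 43, 91, 88, 90]
t=4: [85, 40, 103, 53, 52, 43, 55]
t=5: [39, 49, 101, 98, 95, 69, 104]
t=6: [53, 83, 96, 83, 74, 69, 112]
t=7: [88, 30, 76, 32, 75, 61, 40]
t=8: [58, 91, 82, 18, 71, 31, 59]
t=9: [16, 41, 10, 64, 77, 101, 19]
t=10: [38, 47, 22, 58, 95, 94, 48]
t=11: [43, 70, 67, 27, 63, 61, 78]
t=12: [57, 73, 63, 77, 42, 36, 96]
t=13: [20, 72, 37, 84, 54, 37, 73]
t=14: [59, 78, 39, 33, 85, 37, 75]
t=15: [31, 94, 41, 11, 21, 22, 88]

Answer: [31, 94, 41, 11, 21, 22, 88]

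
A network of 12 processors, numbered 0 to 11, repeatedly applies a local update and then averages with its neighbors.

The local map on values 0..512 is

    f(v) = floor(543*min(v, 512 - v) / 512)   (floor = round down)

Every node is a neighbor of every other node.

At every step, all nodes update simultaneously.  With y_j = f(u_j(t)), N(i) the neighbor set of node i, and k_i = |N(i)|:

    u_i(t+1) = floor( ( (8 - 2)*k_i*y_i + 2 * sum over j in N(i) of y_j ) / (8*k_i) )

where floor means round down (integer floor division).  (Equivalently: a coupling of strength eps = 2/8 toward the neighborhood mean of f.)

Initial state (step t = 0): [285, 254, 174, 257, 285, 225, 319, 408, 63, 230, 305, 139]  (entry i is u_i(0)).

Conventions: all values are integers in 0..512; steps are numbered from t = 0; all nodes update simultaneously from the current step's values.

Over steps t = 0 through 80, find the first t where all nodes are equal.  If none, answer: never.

Simulating step by step:
t=0: [285, 254, 174, 257, 285, 225, 319, 408, 63, 230, 305, 139]  (not all equal)
t=1: [229, 250, 189, 251, 229, 228, 203, 135, 103, 231, 214, 162]  (not all equal)
t=2: [234, 251, 203, 251, 234, 233, 214, 162, 137, 235, 222, 182]  (not all equal)
t=3: [241, 255, 217, 255, 241, 241, 225, 185, 167, 242, 232, 201]  (not all equal)
t=4: [250, 261, 232, 261, 250, 250, 238, 207, 193, 251, 243, 219]  (not all equal)
t=5: [260, 261, 247, 261, 260, 260, 251, 227, 216, 261, 255, 236]  (not all equal)
t=6: [264, 264, 260, 264, 264, 264, 264, 245, 237, 264, 267, 252]  (not all equal)
t=7: [262, 262, 265, 262, 262, 262, 262, 259, 254, 262, 259, 265]  (not all equal)
t=8: [265, 265, 262, 265, 265, 265, 265, 267, 267, 265, 267, 262]  (not all equal)
t=9: [261, 261, 263, 261, 261, 261, 261, 259, 259, 261, 259, 263]  (not all equal)
t=10: [266, 266, 264, 266, 266, 266, 266, 267, 267, 266, 267, 264]  (not all equal)
t=11: [260, 260, 262, 260, 260, 260, 260, 259, 259, 260, 259, 262]  (not all equal)
t=12: [266, 266, 265, 266, 266, 266, 266, 267, 267, 266, 267, 265]  (not all equal)
t=13: [259, 259, 260, 259, 259, 259, 259, 259, 259, 259, 259, 260]  (not all equal)
t=14: [267, 267, 267, 267, 267, 267, 267, 267, 267, 267, 267, 267]  (all equal)

Answer: 14
Key observation: Synchronization is absorbing here: once all nodes are equal they stay equal, and step 14 is the first all-equal step.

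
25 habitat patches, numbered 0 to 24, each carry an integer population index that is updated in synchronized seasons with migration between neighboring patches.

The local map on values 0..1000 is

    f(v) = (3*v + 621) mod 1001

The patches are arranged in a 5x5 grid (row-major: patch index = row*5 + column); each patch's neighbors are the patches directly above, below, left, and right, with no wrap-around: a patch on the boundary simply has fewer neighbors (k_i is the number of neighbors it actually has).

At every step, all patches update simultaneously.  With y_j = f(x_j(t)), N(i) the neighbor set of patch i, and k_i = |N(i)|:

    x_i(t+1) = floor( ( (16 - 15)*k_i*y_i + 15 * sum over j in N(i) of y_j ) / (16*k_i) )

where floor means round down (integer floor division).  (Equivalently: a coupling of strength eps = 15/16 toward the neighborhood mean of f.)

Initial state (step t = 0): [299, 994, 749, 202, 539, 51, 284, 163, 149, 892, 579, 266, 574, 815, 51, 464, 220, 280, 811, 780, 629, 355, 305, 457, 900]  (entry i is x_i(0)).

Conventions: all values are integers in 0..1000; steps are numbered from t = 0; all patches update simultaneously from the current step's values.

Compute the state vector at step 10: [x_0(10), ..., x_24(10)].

Answer: [898, 618, 844, 258, 553, 830, 806, 544, 672, 253, 758, 675, 791, 542, 372, 658, 708, 664, 655, 554, 700, 627, 819, 792, 503]

Derivation:
t=0: [299, 994, 749, 202, 539, 51, 284, 163, 149, 892, 579, 266, 574, 815, 51, 464, 220, 280, 811, 780, 629, 355, 305, 457, 900]
t=1: [676, 617, 346, 379, 258, 468, 475, 416, 166, 354, 398, 365, 267, 292, 459, 357, 386, 311, 582, 417, 357, 455, 700, 344, 933]
t=2: [271, 450, 695, 412, 699, 471, 489, 345, 664, 514, 497, 526, 643, 476, 702, 756, 738, 569, 625, 610, 828, 745, 729, 509, 739]
t=3: [496, 442, 819, 688, 521, 198, 439, 497, 441, 651, 355, 381, 321, 560, 250, 382, 582, 648, 257, 670, 822, 597, 464, 676, 331]
t=4: [550, 408, 548, 417, 599, 553, 535, 601, 448, 502, 587, 650, 443, 554, 491, 402, 609, 351, 525, 468, 556, 169, 506, 357, 636]
t=5: [542, 289, 684, 567, 492, 290, 509, 588, 458, 467, 546, 504, 515, 532, 139, 399, 542, 446, 403, 255, 464, 279, 474, 311, 367]
t=6: [473, 362, 413, 570, 165, 233, 358, 486, 281, 353, 465, 198, 405, 487, 196, 211, 569, 359, 546, 520, 597, 121, 617, 531, 484]
t=7: [482, 541, 401, 469, 479, 253, 351, 673, 301, 288, 246, 451, 302, 418, 306, 250, 523, 486, 289, 178, 605, 438, 620, 262, 187]
t=8: [295, 502, 334, 439, 242, 366, 565, 636, 506, 379, 560, 469, 633, 540, 506, 329, 563, 398, 384, 386, 638, 402, 472, 383, 273]
t=9: [426, 458, 535, 403, 815, 394, 346, 405, 585, 241, 440, 338, 408, 381, 562, 394, 551, 433, 657, 469, 705, 325, 755, 437, 752]
t=10: [898, 618, 844, 258, 553, 830, 806, 544, 672, 253, 758, 675, 791, 542, 372, 658, 708, 664, 655, 554, 700, 627, 819, 792, 503]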